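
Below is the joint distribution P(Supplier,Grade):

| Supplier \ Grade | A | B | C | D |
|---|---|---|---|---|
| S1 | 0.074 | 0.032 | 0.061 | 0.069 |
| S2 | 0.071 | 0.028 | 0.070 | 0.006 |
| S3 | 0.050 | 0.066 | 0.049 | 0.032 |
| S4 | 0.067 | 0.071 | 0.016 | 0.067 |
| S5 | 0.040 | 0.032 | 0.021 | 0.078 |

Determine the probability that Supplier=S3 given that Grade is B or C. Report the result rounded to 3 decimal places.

0.258

P(Grade=B) = 0.032 + 0.028 + 0.066 + 0.071 + 0.032 = 0.229.
P(Grade=C) = 0.061 + 0.070 + 0.049 + 0.016 + 0.021 = 0.217.
P(Grade ∈ {B, C}) = 0.229 + 0.217 = 0.446; P(Supplier=S3, Grade ∈ {B, C}) = 0.066 + 0.049 = 0.115.
P(Supplier=S3 | Grade ∈ {B, C}) = 0.115/0.446 = 0.258.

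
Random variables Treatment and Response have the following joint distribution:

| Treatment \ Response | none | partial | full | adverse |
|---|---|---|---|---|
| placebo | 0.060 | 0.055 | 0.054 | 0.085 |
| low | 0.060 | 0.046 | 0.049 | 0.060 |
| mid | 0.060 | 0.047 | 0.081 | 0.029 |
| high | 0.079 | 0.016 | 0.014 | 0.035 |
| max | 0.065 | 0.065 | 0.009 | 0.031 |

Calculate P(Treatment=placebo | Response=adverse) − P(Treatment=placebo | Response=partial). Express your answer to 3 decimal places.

0.114

P(Response=adverse) = 0.085 + 0.060 + 0.029 + 0.035 + 0.031 = 0.240; P(Treatment=placebo | Response=adverse) = 0.085/0.240 = 0.3542.
P(Response=partial) = 0.055 + 0.046 + 0.047 + 0.016 + 0.065 = 0.229; P(Treatment=placebo | Response=partial) = 0.055/0.229 = 0.2402.
Difference = 0.114.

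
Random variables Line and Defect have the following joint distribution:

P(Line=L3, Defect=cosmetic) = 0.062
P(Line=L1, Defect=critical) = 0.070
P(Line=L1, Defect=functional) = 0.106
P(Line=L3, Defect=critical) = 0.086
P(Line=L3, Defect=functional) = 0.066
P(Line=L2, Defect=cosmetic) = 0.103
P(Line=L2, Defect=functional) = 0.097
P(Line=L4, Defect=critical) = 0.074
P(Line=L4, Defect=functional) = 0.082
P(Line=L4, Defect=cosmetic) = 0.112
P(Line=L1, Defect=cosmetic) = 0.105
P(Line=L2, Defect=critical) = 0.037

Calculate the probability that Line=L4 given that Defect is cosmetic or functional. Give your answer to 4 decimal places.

P(Defect=cosmetic) = 0.105 + 0.103 + 0.062 + 0.112 = 0.382.
P(Defect=functional) = 0.106 + 0.097 + 0.066 + 0.082 = 0.351.
P(Defect ∈ {cosmetic, functional}) = 0.382 + 0.351 = 0.733; P(Line=L4, Defect ∈ {cosmetic, functional}) = 0.112 + 0.082 = 0.194.
P(Line=L4 | Defect ∈ {cosmetic, functional}) = 0.194/0.733 = 0.2647.

0.2647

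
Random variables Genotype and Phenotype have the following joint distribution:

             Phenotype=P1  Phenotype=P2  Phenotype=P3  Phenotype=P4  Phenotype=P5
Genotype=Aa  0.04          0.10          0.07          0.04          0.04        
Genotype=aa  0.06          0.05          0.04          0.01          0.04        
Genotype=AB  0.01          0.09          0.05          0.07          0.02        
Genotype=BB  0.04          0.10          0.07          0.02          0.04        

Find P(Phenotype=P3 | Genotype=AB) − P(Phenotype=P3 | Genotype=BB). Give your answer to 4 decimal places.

-0.0509

P(Genotype=AB) = 0.01 + 0.09 + 0.05 + 0.07 + 0.02 = 0.24; P(Phenotype=P3 | Genotype=AB) = 0.05/0.24 = 0.20833.
P(Genotype=BB) = 0.04 + 0.10 + 0.07 + 0.02 + 0.04 = 0.27; P(Phenotype=P3 | Genotype=BB) = 0.07/0.27 = 0.25926.
Difference = -0.0509.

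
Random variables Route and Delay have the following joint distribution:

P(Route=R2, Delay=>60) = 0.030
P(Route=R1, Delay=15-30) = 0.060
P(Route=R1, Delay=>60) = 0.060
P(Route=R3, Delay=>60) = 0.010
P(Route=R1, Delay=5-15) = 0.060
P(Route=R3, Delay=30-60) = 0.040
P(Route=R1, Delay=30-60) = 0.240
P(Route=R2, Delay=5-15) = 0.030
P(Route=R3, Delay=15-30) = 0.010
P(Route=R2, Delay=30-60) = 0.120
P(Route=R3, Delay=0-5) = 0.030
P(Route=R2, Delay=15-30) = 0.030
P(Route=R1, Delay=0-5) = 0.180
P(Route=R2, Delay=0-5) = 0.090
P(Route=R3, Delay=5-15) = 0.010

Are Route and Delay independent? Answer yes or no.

yes

Every cell satisfies P(Route,Delay) = P(Route)·P(Delay). For instance P(Route=R3) = 0.100, P(Delay=15-30) = 0.100, and 0.100×0.100 = 0.010 matches the joint entry. So Route and Delay are independent.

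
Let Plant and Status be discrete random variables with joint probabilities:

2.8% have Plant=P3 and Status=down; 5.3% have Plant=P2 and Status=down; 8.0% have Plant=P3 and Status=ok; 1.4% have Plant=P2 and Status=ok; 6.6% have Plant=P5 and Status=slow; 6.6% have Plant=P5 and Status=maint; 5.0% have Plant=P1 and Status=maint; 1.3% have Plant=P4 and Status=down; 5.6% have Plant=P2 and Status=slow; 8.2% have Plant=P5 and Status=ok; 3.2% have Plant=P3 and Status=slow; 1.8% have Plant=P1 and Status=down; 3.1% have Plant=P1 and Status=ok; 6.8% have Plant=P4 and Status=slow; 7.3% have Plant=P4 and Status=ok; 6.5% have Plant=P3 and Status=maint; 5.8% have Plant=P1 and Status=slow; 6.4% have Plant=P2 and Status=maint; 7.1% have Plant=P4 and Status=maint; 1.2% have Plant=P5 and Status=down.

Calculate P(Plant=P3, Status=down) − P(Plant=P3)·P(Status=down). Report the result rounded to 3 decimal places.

0.003

P(Plant=P3) = 0.080 + 0.032 + 0.028 + 0.065 = 0.205.
P(Status=down) = 0.018 + 0.053 + 0.028 + 0.013 + 0.012 = 0.124.
P(Plant=P3, Status=down) − P(Plant=P3)P(Status=down) = 0.028 − 0.205×0.124 = 0.003.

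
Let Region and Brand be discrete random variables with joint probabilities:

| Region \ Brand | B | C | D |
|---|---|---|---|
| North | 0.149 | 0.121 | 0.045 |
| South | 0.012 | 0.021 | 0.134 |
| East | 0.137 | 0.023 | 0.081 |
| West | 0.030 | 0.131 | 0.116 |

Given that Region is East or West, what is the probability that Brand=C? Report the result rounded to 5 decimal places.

0.29730

P(Region=East) = 0.137 + 0.023 + 0.081 = 0.241.
P(Region=West) = 0.030 + 0.131 + 0.116 = 0.277.
P(Region ∈ {East, West}) = 0.241 + 0.277 = 0.518; P(Brand=C, Region ∈ {East, West}) = 0.023 + 0.131 = 0.154.
P(Brand=C | Region ∈ {East, West}) = 0.154/0.518 = 0.29730.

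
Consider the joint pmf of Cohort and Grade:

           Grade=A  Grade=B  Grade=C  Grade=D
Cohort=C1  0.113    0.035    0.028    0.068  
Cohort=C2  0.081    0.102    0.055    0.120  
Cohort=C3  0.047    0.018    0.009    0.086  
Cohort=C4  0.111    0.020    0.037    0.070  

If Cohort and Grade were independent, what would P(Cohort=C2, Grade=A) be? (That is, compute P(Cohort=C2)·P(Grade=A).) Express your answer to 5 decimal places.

P(Cohort=C2) = 0.081 + 0.102 + 0.055 + 0.120 = 0.358.
P(Grade=A) = 0.113 + 0.081 + 0.047 + 0.111 = 0.352.
Product: 0.358 × 0.352 = 0.12602.

0.12602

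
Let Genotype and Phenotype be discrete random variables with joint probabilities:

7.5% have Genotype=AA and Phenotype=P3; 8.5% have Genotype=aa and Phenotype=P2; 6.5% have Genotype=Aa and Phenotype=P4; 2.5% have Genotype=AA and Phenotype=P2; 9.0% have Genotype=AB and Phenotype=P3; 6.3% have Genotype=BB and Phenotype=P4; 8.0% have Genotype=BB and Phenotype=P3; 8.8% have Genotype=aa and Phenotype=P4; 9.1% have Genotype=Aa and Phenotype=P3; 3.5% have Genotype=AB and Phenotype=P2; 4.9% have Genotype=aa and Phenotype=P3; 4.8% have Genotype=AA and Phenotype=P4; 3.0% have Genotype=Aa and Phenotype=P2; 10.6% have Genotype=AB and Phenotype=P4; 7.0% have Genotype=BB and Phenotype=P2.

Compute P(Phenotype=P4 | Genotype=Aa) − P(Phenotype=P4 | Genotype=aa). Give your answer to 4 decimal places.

-0.0469

P(Genotype=Aa) = 0.030 + 0.091 + 0.065 = 0.186; P(Phenotype=P4 | Genotype=Aa) = 0.065/0.186 = 0.34946.
P(Genotype=aa) = 0.085 + 0.049 + 0.088 = 0.222; P(Phenotype=P4 | Genotype=aa) = 0.088/0.222 = 0.39640.
Difference = -0.0469.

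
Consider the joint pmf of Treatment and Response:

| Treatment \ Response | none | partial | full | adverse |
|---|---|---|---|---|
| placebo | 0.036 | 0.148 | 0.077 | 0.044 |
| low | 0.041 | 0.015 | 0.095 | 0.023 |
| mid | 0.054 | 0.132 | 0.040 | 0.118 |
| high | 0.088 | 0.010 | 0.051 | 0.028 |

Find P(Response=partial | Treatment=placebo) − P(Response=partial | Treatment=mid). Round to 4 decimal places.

0.1015

P(Treatment=placebo) = 0.036 + 0.148 + 0.077 + 0.044 = 0.305; P(Response=partial | Treatment=placebo) = 0.148/0.305 = 0.48525.
P(Treatment=mid) = 0.054 + 0.132 + 0.040 + 0.118 = 0.344; P(Response=partial | Treatment=mid) = 0.132/0.344 = 0.38372.
Difference = 0.1015.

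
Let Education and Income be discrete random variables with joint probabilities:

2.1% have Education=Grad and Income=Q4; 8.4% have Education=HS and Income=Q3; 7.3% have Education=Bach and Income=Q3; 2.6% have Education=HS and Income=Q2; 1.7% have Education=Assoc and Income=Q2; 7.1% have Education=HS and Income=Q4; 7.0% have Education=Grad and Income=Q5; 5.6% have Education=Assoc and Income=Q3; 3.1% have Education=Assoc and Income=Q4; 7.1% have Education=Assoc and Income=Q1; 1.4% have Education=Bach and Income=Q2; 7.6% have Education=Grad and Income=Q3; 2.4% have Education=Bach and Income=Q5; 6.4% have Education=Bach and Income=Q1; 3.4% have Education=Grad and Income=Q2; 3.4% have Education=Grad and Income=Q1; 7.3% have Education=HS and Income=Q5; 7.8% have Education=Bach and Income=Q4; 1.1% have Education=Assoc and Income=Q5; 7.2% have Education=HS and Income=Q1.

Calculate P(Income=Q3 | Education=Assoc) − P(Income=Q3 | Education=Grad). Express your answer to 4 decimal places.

-0.0223

P(Education=Assoc) = 0.071 + 0.017 + 0.056 + 0.031 + 0.011 = 0.186; P(Income=Q3 | Education=Assoc) = 0.056/0.186 = 0.30108.
P(Education=Grad) = 0.034 + 0.034 + 0.076 + 0.021 + 0.070 = 0.235; P(Income=Q3 | Education=Grad) = 0.076/0.235 = 0.32340.
Difference = -0.0223.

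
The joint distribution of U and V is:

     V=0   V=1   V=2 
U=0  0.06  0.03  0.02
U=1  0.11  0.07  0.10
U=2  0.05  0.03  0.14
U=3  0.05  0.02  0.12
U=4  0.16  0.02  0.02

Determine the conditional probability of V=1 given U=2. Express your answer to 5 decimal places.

0.13636

P(U=2) = 0.05 + 0.03 + 0.14 = 0.22.
P(V=1 | U=2) = 0.03/0.22 = 0.13636.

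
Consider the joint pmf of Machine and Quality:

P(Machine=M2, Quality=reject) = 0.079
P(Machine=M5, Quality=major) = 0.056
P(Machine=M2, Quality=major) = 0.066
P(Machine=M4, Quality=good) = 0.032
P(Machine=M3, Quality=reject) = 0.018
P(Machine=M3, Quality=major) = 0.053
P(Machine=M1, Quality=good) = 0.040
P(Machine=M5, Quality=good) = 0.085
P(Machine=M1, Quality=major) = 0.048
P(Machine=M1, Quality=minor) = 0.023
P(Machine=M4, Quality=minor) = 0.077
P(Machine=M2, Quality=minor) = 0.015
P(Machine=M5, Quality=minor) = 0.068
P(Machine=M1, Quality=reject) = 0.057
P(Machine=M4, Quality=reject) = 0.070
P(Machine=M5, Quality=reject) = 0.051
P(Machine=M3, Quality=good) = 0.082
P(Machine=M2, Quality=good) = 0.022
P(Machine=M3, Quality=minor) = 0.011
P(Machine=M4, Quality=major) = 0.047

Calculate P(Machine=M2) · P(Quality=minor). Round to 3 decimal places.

0.035

P(Machine=M2) = 0.022 + 0.015 + 0.066 + 0.079 = 0.182.
P(Quality=minor) = 0.023 + 0.015 + 0.011 + 0.077 + 0.068 = 0.194.
Product: 0.182 × 0.194 = 0.035.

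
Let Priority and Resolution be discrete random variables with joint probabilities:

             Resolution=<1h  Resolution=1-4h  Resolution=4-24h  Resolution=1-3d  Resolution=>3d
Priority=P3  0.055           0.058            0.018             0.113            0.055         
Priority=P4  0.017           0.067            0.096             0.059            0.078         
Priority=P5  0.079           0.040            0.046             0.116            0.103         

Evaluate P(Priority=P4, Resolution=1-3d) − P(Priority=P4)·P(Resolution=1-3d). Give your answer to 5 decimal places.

P(Priority=P4) = 0.017 + 0.067 + 0.096 + 0.059 + 0.078 = 0.317.
P(Resolution=1-3d) = 0.113 + 0.059 + 0.116 = 0.288.
P(Priority=P4, Resolution=1-3d) − P(Priority=P4)P(Resolution=1-3d) = 0.059 − 0.317×0.288 = -0.03230.

-0.03230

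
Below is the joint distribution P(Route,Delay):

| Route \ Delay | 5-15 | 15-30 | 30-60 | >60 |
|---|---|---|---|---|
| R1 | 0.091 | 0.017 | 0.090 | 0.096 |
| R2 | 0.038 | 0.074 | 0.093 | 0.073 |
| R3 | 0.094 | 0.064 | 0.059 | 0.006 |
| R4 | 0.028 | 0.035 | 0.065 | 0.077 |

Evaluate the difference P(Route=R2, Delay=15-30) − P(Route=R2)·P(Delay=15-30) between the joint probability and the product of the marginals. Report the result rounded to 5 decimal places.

P(Route=R2) = 0.038 + 0.074 + 0.093 + 0.073 = 0.278.
P(Delay=15-30) = 0.017 + 0.074 + 0.064 + 0.035 = 0.190.
P(Route=R2, Delay=15-30) − P(Route=R2)P(Delay=15-30) = 0.074 − 0.278×0.190 = 0.02118.

0.02118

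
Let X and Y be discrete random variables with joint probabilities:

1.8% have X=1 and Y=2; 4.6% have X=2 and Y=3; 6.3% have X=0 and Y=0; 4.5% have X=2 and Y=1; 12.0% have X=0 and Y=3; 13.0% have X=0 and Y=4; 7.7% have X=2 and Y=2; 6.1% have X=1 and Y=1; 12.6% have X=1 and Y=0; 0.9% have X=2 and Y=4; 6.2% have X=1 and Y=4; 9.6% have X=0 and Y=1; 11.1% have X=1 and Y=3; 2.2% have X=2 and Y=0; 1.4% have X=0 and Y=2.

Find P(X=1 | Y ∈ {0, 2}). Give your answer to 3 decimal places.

P(Y=0) = 0.063 + 0.126 + 0.022 = 0.211.
P(Y=2) = 0.014 + 0.018 + 0.077 = 0.109.
P(Y ∈ {0, 2}) = 0.211 + 0.109 = 0.320; P(X=1, Y ∈ {0, 2}) = 0.126 + 0.018 = 0.144.
P(X=1 | Y ∈ {0, 2}) = 0.144/0.320 = 0.450.

0.450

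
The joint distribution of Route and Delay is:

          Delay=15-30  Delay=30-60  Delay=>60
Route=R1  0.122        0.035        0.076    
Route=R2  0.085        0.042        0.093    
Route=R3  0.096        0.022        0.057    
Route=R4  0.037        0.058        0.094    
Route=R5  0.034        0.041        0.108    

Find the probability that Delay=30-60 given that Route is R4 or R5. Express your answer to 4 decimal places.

0.2661

P(Route=R4) = 0.037 + 0.058 + 0.094 = 0.189.
P(Route=R5) = 0.034 + 0.041 + 0.108 = 0.183.
P(Route ∈ {R4, R5}) = 0.189 + 0.183 = 0.372; P(Delay=30-60, Route ∈ {R4, R5}) = 0.058 + 0.041 = 0.099.
P(Delay=30-60 | Route ∈ {R4, R5}) = 0.099/0.372 = 0.2661.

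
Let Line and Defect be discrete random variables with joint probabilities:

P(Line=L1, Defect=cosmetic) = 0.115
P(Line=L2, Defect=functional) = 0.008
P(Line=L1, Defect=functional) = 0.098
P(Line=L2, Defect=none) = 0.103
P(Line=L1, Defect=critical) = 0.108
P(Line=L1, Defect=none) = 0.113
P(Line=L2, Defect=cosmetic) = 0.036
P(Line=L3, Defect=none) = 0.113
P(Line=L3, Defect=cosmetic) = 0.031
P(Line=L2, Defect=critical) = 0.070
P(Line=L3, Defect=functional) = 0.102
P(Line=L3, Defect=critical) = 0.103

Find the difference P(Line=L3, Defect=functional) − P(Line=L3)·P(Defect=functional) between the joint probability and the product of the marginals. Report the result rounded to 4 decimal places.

P(Line=L3) = 0.113 + 0.031 + 0.102 + 0.103 = 0.349.
P(Defect=functional) = 0.098 + 0.008 + 0.102 = 0.208.
P(Line=L3, Defect=functional) − P(Line=L3)P(Defect=functional) = 0.102 − 0.349×0.208 = 0.0294.

0.0294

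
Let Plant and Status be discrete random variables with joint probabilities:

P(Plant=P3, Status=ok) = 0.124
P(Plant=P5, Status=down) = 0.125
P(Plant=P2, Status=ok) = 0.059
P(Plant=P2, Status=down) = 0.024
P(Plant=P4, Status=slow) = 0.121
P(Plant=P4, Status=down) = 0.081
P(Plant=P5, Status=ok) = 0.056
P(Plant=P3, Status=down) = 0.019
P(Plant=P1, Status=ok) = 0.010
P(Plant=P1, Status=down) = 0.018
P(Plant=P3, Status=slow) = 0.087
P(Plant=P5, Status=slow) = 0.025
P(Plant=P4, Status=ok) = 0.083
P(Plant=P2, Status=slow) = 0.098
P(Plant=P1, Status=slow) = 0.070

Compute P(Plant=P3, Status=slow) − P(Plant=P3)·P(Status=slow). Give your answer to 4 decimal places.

P(Plant=P3) = 0.124 + 0.087 + 0.019 = 0.230.
P(Status=slow) = 0.070 + 0.098 + 0.087 + 0.121 + 0.025 = 0.401.
P(Plant=P3, Status=slow) − P(Plant=P3)P(Status=slow) = 0.087 − 0.230×0.401 = -0.0052.

-0.0052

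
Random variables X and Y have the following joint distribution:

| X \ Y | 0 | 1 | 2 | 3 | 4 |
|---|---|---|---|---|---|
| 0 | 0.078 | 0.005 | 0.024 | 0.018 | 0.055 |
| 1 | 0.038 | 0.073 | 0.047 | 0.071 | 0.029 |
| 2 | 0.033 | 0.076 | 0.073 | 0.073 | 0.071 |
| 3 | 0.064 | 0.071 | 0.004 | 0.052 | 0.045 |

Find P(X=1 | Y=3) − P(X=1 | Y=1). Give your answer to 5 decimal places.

P(Y=3) = 0.018 + 0.071 + 0.073 + 0.052 = 0.214; P(X=1 | Y=3) = 0.071/0.214 = 0.331776.
P(Y=1) = 0.005 + 0.073 + 0.076 + 0.071 = 0.225; P(X=1 | Y=1) = 0.073/0.225 = 0.324444.
Difference = 0.00733.

0.00733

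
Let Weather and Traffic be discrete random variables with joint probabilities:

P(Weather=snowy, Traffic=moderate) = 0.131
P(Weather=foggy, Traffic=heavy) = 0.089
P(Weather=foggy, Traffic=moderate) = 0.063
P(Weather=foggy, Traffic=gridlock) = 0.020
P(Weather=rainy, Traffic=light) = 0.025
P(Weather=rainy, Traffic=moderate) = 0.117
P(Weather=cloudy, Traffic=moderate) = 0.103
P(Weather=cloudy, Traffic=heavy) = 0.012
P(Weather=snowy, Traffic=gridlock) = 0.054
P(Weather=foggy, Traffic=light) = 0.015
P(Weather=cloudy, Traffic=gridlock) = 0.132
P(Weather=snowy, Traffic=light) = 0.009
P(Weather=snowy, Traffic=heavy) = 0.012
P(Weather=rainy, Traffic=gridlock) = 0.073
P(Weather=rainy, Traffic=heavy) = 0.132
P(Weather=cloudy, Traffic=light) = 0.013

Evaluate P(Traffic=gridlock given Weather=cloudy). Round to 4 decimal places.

P(Weather=cloudy) = 0.013 + 0.103 + 0.012 + 0.132 = 0.260.
P(Traffic=gridlock | Weather=cloudy) = 0.132/0.260 = 0.5077.

0.5077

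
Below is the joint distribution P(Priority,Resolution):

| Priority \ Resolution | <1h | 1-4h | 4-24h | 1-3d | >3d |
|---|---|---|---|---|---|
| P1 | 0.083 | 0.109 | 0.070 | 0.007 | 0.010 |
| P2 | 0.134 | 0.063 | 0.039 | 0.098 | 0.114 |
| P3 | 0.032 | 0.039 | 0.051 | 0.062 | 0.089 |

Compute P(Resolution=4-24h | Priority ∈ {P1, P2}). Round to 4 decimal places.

P(Priority=P1) = 0.083 + 0.109 + 0.070 + 0.007 + 0.010 = 0.279.
P(Priority=P2) = 0.134 + 0.063 + 0.039 + 0.098 + 0.114 = 0.448.
P(Priority ∈ {P1, P2}) = 0.279 + 0.448 = 0.727; P(Resolution=4-24h, Priority ∈ {P1, P2}) = 0.070 + 0.039 = 0.109.
P(Resolution=4-24h | Priority ∈ {P1, P2}) = 0.109/0.727 = 0.1499.

0.1499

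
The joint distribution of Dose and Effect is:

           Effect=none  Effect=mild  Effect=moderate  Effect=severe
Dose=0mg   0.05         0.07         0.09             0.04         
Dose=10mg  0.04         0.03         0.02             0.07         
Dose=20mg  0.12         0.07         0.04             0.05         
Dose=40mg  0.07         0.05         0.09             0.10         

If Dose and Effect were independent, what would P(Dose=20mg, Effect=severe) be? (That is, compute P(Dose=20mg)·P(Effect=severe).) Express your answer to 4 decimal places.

0.0728

P(Dose=20mg) = 0.12 + 0.07 + 0.04 + 0.05 = 0.28.
P(Effect=severe) = 0.04 + 0.07 + 0.05 + 0.10 = 0.26.
Product: 0.28 × 0.26 = 0.0728.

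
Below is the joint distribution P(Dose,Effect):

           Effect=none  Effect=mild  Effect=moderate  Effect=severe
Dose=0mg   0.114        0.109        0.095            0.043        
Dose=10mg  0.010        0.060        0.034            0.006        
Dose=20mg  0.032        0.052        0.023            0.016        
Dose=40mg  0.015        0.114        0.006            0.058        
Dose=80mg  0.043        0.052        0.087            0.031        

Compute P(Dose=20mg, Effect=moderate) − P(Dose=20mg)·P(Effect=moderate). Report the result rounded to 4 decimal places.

P(Dose=20mg) = 0.032 + 0.052 + 0.023 + 0.016 = 0.123.
P(Effect=moderate) = 0.095 + 0.034 + 0.023 + 0.006 + 0.087 = 0.245.
P(Dose=20mg, Effect=moderate) − P(Dose=20mg)P(Effect=moderate) = 0.023 − 0.123×0.245 = -0.0071.

-0.0071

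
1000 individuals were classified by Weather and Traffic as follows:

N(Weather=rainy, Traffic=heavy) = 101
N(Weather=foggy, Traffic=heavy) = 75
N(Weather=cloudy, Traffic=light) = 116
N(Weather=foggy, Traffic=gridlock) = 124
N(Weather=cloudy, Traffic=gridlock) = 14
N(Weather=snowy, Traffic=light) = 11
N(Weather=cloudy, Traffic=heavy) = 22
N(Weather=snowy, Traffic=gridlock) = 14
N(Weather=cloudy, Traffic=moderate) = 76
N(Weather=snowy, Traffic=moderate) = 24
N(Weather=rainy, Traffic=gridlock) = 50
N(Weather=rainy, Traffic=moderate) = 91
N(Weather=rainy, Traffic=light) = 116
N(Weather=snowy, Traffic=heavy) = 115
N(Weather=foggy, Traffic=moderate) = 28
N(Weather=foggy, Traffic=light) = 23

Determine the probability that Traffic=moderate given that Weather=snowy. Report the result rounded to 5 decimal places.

0.14634

Total with Weather=snowy: 11 + 24 + 115 + 14 = 164.
P(Traffic=moderate | Weather=snowy) = 24/164 = 0.14634.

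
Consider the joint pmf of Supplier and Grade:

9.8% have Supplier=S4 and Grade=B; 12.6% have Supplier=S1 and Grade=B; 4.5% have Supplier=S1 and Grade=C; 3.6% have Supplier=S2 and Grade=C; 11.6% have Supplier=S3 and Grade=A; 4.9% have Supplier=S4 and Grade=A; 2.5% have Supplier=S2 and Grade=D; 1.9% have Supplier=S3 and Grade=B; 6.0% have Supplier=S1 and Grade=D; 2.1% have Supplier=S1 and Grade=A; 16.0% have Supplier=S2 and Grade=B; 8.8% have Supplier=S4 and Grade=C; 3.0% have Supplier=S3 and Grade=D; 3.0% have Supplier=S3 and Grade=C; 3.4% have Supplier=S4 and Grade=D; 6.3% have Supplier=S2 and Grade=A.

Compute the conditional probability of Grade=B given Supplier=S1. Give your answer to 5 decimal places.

0.50000

P(Supplier=S1) = 0.021 + 0.126 + 0.045 + 0.060 = 0.252.
P(Grade=B | Supplier=S1) = 0.126/0.252 = 0.50000.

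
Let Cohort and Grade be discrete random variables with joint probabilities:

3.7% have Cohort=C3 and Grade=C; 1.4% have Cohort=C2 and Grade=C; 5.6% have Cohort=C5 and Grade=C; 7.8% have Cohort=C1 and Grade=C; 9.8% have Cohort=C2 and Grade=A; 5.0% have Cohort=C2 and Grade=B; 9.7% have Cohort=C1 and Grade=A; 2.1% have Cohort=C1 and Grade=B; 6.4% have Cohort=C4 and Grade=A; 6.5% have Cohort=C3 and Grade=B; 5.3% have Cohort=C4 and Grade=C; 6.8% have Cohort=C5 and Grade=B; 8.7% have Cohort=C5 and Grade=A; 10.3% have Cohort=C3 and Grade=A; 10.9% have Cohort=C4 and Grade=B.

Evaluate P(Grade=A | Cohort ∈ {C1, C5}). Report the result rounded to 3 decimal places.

P(Cohort=C1) = 0.097 + 0.021 + 0.078 = 0.196.
P(Cohort=C5) = 0.087 + 0.068 + 0.056 = 0.211.
P(Cohort ∈ {C1, C5}) = 0.196 + 0.211 = 0.407; P(Grade=A, Cohort ∈ {C1, C5}) = 0.097 + 0.087 = 0.184.
P(Grade=A | Cohort ∈ {C1, C5}) = 0.184/0.407 = 0.452.

0.452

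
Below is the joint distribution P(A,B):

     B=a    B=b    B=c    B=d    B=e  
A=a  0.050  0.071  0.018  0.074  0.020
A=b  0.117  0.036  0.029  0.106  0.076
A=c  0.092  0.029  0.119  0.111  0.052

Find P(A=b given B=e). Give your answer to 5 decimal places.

P(B=e) = 0.020 + 0.076 + 0.052 = 0.148.
P(A=b | B=e) = 0.076/0.148 = 0.51351.

0.51351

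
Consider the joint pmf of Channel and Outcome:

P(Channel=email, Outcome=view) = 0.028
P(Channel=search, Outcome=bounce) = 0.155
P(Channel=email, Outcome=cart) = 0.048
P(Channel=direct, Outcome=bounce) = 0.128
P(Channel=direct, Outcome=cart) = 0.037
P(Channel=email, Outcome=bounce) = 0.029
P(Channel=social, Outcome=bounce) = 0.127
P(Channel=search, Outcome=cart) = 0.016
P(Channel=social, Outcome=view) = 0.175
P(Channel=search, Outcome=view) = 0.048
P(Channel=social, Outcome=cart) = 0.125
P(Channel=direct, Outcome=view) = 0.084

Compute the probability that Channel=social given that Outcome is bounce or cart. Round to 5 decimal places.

0.37895

P(Outcome=bounce) = 0.029 + 0.155 + 0.127 + 0.128 = 0.439.
P(Outcome=cart) = 0.048 + 0.016 + 0.125 + 0.037 = 0.226.
P(Outcome ∈ {bounce, cart}) = 0.439 + 0.226 = 0.665; P(Channel=social, Outcome ∈ {bounce, cart}) = 0.127 + 0.125 = 0.252.
P(Channel=social | Outcome ∈ {bounce, cart}) = 0.252/0.665 = 0.37895.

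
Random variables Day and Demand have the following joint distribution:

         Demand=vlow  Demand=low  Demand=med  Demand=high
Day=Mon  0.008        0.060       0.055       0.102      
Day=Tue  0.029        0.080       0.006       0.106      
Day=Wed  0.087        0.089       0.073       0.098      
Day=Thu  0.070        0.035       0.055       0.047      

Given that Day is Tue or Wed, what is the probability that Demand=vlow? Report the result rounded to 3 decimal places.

0.204

P(Day=Tue) = 0.029 + 0.080 + 0.006 + 0.106 = 0.221.
P(Day=Wed) = 0.087 + 0.089 + 0.073 + 0.098 = 0.347.
P(Day ∈ {Tue, Wed}) = 0.221 + 0.347 = 0.568; P(Demand=vlow, Day ∈ {Tue, Wed}) = 0.029 + 0.087 = 0.116.
P(Demand=vlow | Day ∈ {Tue, Wed}) = 0.116/0.568 = 0.204.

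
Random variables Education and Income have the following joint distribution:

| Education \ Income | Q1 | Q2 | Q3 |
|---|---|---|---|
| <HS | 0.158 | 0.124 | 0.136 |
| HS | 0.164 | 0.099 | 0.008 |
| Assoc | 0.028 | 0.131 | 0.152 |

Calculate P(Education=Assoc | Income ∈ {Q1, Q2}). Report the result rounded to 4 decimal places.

0.2259

P(Income=Q1) = 0.158 + 0.164 + 0.028 = 0.350.
P(Income=Q2) = 0.124 + 0.099 + 0.131 = 0.354.
P(Income ∈ {Q1, Q2}) = 0.350 + 0.354 = 0.704; P(Education=Assoc, Income ∈ {Q1, Q2}) = 0.028 + 0.131 = 0.159.
P(Education=Assoc | Income ∈ {Q1, Q2}) = 0.159/0.704 = 0.2259.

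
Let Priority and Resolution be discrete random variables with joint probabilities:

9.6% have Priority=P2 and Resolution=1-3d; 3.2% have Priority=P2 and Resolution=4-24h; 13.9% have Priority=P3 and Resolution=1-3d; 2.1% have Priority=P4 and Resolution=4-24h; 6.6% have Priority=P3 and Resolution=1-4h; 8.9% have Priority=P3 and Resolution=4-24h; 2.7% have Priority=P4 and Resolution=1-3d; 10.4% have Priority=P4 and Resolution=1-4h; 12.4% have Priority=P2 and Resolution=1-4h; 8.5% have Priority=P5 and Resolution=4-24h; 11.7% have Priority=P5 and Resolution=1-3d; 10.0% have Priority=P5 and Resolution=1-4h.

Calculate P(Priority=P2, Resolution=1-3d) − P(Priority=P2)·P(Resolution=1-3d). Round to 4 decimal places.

0.0005

P(Priority=P2) = 0.124 + 0.032 + 0.096 = 0.252.
P(Resolution=1-3d) = 0.096 + 0.139 + 0.027 + 0.117 = 0.379.
P(Priority=P2, Resolution=1-3d) − P(Priority=P2)P(Resolution=1-3d) = 0.096 − 0.252×0.379 = 0.0005.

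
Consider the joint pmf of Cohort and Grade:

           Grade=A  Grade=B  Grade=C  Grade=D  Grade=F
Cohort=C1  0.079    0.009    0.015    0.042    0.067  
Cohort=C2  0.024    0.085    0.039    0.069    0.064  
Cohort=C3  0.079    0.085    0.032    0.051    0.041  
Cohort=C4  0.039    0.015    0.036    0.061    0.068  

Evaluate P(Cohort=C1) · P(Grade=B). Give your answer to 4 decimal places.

P(Cohort=C1) = 0.079 + 0.009 + 0.015 + 0.042 + 0.067 = 0.212.
P(Grade=B) = 0.009 + 0.085 + 0.085 + 0.015 = 0.194.
Product: 0.212 × 0.194 = 0.0411.

0.0411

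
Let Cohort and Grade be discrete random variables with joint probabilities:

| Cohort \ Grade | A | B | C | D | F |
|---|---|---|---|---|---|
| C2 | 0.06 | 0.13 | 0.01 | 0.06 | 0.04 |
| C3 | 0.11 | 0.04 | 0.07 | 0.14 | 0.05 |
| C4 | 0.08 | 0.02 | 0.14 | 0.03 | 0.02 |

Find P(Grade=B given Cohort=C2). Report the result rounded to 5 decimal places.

0.43333

P(Cohort=C2) = 0.06 + 0.13 + 0.01 + 0.06 + 0.04 = 0.30.
P(Grade=B | Cohort=C2) = 0.13/0.30 = 0.43333.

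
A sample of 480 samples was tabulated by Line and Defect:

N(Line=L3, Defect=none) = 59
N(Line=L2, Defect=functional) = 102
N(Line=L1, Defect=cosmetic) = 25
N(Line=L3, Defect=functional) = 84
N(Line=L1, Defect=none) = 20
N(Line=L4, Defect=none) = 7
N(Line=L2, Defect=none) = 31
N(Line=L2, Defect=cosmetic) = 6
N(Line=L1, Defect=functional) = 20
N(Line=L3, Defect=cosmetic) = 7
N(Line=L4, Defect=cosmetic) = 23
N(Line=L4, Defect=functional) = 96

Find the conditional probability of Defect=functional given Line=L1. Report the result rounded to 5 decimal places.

0.30769

Total with Line=L1: 20 + 25 + 20 = 65.
P(Defect=functional | Line=L1) = 20/65 = 0.30769.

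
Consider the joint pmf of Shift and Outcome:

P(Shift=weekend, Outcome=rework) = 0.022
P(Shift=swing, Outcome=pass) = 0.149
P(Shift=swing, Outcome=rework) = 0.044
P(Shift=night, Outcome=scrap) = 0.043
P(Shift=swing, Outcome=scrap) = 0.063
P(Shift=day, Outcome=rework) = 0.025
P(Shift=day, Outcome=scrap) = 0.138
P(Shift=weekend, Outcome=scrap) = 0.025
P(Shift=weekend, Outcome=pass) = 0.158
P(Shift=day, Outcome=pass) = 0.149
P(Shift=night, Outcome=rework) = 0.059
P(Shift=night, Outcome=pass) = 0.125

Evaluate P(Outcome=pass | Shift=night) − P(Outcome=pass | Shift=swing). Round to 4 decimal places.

-0.0314

P(Shift=night) = 0.125 + 0.059 + 0.043 = 0.227; P(Outcome=pass | Shift=night) = 0.125/0.227 = 0.55066.
P(Shift=swing) = 0.149 + 0.044 + 0.063 = 0.256; P(Outcome=pass | Shift=swing) = 0.149/0.256 = 0.58203.
Difference = -0.0314.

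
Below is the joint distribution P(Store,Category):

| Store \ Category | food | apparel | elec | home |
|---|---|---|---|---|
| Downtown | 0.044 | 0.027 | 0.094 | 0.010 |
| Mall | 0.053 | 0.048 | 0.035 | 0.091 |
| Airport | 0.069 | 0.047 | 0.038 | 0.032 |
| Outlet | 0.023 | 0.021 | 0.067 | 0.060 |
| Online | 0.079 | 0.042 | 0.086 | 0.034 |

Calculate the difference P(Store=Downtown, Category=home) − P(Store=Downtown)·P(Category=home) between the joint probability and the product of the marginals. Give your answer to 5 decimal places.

P(Store=Downtown) = 0.044 + 0.027 + 0.094 + 0.010 = 0.175.
P(Category=home) = 0.010 + 0.091 + 0.032 + 0.060 + 0.034 = 0.227.
P(Store=Downtown, Category=home) − P(Store=Downtown)P(Category=home) = 0.010 − 0.175×0.227 = -0.02973.

-0.02973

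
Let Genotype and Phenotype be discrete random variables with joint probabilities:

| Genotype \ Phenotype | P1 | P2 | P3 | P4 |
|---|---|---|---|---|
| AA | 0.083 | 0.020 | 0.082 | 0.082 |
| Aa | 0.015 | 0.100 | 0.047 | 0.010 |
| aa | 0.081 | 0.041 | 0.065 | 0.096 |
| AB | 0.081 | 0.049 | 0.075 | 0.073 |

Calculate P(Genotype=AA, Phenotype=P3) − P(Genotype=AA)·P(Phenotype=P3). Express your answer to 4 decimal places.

0.0102

P(Genotype=AA) = 0.083 + 0.020 + 0.082 + 0.082 = 0.267.
P(Phenotype=P3) = 0.082 + 0.047 + 0.065 + 0.075 = 0.269.
P(Genotype=AA, Phenotype=P3) − P(Genotype=AA)P(Phenotype=P3) = 0.082 − 0.267×0.269 = 0.0102.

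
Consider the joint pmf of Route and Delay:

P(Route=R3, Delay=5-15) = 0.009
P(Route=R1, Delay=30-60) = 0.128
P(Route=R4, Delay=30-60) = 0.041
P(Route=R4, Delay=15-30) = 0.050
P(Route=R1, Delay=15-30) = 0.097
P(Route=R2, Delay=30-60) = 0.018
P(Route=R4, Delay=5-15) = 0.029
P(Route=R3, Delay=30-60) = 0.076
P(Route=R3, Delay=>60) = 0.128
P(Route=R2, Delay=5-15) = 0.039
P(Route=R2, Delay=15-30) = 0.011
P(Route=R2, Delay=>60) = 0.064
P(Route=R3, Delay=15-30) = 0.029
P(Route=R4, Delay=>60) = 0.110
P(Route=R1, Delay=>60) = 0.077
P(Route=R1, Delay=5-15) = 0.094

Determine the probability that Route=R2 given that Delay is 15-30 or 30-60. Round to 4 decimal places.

P(Delay=15-30) = 0.097 + 0.011 + 0.029 + 0.050 = 0.187.
P(Delay=30-60) = 0.128 + 0.018 + 0.076 + 0.041 = 0.263.
P(Delay ∈ {15-30, 30-60}) = 0.187 + 0.263 = 0.450; P(Route=R2, Delay ∈ {15-30, 30-60}) = 0.011 + 0.018 = 0.029.
P(Route=R2 | Delay ∈ {15-30, 30-60}) = 0.029/0.450 = 0.0644.

0.0644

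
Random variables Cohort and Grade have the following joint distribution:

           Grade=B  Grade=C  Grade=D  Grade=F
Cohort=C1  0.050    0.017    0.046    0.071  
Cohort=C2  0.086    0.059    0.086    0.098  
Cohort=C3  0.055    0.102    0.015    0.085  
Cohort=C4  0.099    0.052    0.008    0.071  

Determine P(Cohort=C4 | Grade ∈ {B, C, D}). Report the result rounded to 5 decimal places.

0.23556

P(Grade=B) = 0.050 + 0.086 + 0.055 + 0.099 = 0.290.
P(Grade=C) = 0.017 + 0.059 + 0.102 + 0.052 = 0.230.
P(Grade=D) = 0.046 + 0.086 + 0.015 + 0.008 = 0.155.
P(Grade ∈ {B, C, D}) = 0.290 + 0.230 + 0.155 = 0.675; P(Cohort=C4, Grade ∈ {B, C, D}) = 0.099 + 0.052 + 0.008 = 0.159.
P(Cohort=C4 | Grade ∈ {B, C, D}) = 0.159/0.675 = 0.23556.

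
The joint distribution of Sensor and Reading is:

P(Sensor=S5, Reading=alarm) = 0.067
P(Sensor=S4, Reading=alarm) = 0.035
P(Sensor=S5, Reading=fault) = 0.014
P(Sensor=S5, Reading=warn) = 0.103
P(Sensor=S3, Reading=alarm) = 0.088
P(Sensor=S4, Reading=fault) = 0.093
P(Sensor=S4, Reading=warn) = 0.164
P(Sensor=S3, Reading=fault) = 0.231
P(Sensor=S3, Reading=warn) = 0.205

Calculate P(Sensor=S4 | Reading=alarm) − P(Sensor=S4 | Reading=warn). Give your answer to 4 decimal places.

-0.1632

P(Reading=alarm) = 0.088 + 0.035 + 0.067 = 0.190; P(Sensor=S4 | Reading=alarm) = 0.035/0.190 = 0.18421.
P(Reading=warn) = 0.205 + 0.164 + 0.103 = 0.472; P(Sensor=S4 | Reading=warn) = 0.164/0.472 = 0.34746.
Difference = -0.1632.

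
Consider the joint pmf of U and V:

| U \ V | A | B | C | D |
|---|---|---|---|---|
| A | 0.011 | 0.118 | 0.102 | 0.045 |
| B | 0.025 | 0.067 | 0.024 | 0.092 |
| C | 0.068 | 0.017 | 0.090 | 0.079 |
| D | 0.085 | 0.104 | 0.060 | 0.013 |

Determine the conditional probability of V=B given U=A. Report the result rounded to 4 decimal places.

0.4275

P(U=A) = 0.011 + 0.118 + 0.102 + 0.045 = 0.276.
P(V=B | U=A) = 0.118/0.276 = 0.4275.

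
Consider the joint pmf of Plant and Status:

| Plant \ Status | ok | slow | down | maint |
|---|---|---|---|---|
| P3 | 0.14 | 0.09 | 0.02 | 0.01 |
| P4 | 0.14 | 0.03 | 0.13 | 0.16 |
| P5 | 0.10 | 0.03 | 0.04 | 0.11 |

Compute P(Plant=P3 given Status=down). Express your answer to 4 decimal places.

P(Status=down) = 0.02 + 0.13 + 0.04 = 0.19.
P(Plant=P3 | Status=down) = 0.02/0.19 = 0.1053.

0.1053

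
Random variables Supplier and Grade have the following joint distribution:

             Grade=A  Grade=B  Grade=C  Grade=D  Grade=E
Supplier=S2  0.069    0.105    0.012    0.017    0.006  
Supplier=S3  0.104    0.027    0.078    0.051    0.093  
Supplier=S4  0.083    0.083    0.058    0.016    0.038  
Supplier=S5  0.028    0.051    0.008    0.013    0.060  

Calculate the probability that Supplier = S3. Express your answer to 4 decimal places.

P(Supplier=S3) = 0.104 + 0.027 + 0.078 + 0.051 + 0.093 = 0.353.

0.3530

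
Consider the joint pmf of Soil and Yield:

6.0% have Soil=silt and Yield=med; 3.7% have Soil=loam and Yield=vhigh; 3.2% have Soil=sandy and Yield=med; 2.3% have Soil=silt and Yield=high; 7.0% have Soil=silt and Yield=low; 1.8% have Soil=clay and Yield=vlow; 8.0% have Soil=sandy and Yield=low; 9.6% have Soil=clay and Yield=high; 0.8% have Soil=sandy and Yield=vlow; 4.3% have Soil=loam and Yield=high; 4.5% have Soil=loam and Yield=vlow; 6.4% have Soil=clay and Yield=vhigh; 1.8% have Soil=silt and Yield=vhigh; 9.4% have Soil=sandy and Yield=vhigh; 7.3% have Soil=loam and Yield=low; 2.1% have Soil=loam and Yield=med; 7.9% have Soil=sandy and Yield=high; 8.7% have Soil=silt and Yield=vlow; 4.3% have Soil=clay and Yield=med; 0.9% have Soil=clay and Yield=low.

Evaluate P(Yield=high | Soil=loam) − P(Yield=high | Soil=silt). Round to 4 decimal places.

0.1072

P(Soil=loam) = 0.045 + 0.073 + 0.021 + 0.043 + 0.037 = 0.219; P(Yield=high | Soil=loam) = 0.043/0.219 = 0.19635.
P(Soil=silt) = 0.087 + 0.070 + 0.060 + 0.023 + 0.018 = 0.258; P(Yield=high | Soil=silt) = 0.023/0.258 = 0.08915.
Difference = 0.1072.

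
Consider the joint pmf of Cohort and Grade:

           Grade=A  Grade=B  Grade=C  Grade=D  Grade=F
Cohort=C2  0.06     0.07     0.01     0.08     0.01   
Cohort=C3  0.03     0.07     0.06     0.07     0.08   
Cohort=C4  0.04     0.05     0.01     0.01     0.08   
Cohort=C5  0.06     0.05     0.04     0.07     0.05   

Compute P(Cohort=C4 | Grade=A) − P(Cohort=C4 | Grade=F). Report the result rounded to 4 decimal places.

-0.1531

P(Grade=A) = 0.06 + 0.03 + 0.04 + 0.06 = 0.19; P(Cohort=C4 | Grade=A) = 0.04/0.19 = 0.21053.
P(Grade=F) = 0.01 + 0.08 + 0.08 + 0.05 = 0.22; P(Cohort=C4 | Grade=F) = 0.08/0.22 = 0.36364.
Difference = -0.1531.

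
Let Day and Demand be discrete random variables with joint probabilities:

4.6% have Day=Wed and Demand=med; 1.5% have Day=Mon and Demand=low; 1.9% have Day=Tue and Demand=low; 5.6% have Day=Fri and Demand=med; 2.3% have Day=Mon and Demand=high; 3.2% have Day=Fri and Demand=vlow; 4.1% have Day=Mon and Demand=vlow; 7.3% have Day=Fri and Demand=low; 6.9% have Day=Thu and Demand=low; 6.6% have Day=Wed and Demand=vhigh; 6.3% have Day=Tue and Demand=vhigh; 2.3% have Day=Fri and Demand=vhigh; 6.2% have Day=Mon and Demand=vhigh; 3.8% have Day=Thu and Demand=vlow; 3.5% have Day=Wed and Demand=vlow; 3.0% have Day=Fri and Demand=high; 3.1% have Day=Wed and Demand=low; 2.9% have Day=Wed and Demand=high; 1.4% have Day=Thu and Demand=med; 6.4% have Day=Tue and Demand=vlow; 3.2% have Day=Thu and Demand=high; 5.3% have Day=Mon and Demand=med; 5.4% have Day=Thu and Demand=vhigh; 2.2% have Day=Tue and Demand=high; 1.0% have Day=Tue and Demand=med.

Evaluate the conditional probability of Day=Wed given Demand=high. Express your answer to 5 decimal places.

0.21324

P(Demand=high) = 0.023 + 0.022 + 0.029 + 0.032 + 0.030 = 0.136.
P(Day=Wed | Demand=high) = 0.029/0.136 = 0.21324.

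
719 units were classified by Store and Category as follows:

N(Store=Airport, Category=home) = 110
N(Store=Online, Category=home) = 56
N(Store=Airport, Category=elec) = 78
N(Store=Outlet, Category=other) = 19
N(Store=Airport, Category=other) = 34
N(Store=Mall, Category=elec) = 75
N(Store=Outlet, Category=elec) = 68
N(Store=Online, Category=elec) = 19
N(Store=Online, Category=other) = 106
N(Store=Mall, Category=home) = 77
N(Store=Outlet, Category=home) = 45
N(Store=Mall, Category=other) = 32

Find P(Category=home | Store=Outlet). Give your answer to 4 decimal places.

0.3409

Total with Store=Outlet: 68 + 45 + 19 = 132.
P(Category=home | Store=Outlet) = 45/132 = 0.3409.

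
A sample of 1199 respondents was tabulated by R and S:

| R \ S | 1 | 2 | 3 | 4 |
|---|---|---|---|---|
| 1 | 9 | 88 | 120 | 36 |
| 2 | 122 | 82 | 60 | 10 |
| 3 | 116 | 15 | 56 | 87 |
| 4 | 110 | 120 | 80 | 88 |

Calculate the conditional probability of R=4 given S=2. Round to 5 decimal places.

0.39344

Total with S=2: 88 + 82 + 15 + 120 = 305.
P(R=4 | S=2) = 120/305 = 0.39344.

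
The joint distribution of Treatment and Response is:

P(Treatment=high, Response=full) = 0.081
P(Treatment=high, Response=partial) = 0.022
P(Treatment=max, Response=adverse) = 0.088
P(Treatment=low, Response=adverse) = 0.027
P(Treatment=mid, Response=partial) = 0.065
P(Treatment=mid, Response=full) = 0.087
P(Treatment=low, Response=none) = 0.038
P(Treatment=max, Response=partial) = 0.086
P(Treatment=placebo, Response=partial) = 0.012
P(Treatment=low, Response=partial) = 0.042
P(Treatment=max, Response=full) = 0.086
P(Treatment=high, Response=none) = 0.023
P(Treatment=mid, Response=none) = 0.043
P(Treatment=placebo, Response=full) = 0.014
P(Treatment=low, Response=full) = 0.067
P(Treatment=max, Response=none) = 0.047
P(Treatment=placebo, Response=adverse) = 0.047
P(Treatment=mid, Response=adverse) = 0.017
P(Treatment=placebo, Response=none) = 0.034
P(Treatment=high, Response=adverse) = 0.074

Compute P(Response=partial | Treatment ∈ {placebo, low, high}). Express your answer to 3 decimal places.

0.158

P(Treatment=placebo) = 0.034 + 0.012 + 0.014 + 0.047 = 0.107.
P(Treatment=low) = 0.038 + 0.042 + 0.067 + 0.027 = 0.174.
P(Treatment=high) = 0.023 + 0.022 + 0.081 + 0.074 = 0.200.
P(Treatment ∈ {placebo, low, high}) = 0.107 + 0.174 + 0.200 = 0.481; P(Response=partial, Treatment ∈ {placebo, low, high}) = 0.012 + 0.042 + 0.022 = 0.076.
P(Response=partial | Treatment ∈ {placebo, low, high}) = 0.076/0.481 = 0.158.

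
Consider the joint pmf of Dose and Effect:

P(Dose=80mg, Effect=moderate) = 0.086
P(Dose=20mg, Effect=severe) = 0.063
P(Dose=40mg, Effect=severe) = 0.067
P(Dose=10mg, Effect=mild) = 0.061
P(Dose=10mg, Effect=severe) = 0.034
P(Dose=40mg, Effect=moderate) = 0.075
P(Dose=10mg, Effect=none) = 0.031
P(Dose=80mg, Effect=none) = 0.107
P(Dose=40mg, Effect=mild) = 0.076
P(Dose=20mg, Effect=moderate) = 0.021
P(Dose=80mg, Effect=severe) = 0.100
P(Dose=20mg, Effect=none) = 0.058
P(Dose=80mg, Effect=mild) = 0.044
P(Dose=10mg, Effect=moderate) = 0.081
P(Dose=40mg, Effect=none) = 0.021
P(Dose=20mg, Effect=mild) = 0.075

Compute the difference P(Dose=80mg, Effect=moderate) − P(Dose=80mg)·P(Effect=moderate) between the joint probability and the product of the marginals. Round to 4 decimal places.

P(Dose=80mg) = 0.107 + 0.044 + 0.086 + 0.100 = 0.337.
P(Effect=moderate) = 0.081 + 0.021 + 0.075 + 0.086 = 0.263.
P(Dose=80mg, Effect=moderate) − P(Dose=80mg)P(Effect=moderate) = 0.086 − 0.337×0.263 = -0.0026.

-0.0026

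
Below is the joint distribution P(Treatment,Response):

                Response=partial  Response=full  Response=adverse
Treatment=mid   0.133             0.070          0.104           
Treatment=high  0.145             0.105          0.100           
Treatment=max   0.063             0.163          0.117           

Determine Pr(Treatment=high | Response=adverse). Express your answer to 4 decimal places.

0.3115

P(Response=adverse) = 0.104 + 0.100 + 0.117 = 0.321.
P(Treatment=high | Response=adverse) = 0.100/0.321 = 0.3115.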